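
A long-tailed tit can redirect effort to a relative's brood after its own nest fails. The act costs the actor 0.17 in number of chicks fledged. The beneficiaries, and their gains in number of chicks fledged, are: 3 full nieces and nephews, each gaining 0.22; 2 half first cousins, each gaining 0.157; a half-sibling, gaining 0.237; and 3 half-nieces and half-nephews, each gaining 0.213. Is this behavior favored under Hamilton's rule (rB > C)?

Hamilton's rule: the trait is favored when the sum of r·B over every recipient exceeds the actor's cost C.
r to a full niece or nephew = 1/4 (full aunt/uncle↔niece/nephew: two paths of length 3 through the shared grandparent pair: r = 2·(1/2)^3 = 1/4).
r to a half first cousin = 1/16 (half first cousins share one grandparent — one path of length 4: r = (1/2)^4 = 1/16).
r to a half-sibling = 0.25 (half-sibs share one parent — one path of length 2: r = (1/2)^2 = 1/4).
r to a half-niece or half-nephew = 0.125 (half-aunt/uncle↔niece/nephew: one path of length 3: r = (1/2)^3 = 1/8).
Summing one r·B term per recipient: 3·0.25·0.22 + 2·0.0625·0.157 + 1·0.25·0.237 + 3·0.125·0.213 = 0.32375.
0.32375 > 0.17: the indirect benefit exceeds the cost.

Yes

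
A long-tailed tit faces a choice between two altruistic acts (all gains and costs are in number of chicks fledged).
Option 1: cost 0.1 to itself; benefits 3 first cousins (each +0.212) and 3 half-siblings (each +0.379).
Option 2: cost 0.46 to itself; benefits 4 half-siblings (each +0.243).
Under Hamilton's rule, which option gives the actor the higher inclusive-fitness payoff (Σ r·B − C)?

Option 1

Option 1: r to a first cousin = 0.125.
Option 1: r to a half-sibling = 0.25.
Option 1: Σ r·B − C = (3·0.125·0.212 + 3·0.25·0.379) − 0.1 = 0.26375.
Option 2: r to a half-sibling = 0.25.
Option 2: Σ r·B − C = (4·0.25·0.243) − 0.46 = -0.217.
Option 1 has the higher net inclusive-fitness payoff.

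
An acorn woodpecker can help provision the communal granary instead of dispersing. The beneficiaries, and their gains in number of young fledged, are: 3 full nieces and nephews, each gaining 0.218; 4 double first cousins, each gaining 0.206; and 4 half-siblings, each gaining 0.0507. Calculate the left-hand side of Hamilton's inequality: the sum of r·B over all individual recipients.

0.4202

r to a full niece or nephew = 1/4 (full aunt/uncle↔niece/nephew: two paths of length 3 through the shared grandparent pair: r = 2·(1/2)^3 = 1/4).
r to a double first cousin = 0.25 (double first cousins share both grandparent pairs — four paths of length 4: r = 4·(1/2)^4 = 1/4).
r to a half-sibling = 0.25 (half-sibs share one parent — one path of length 2: r = (1/2)^2 = 1/4).
Summing one r·B term per recipient: 3·0.25·0.218 + 4·0.25·0.206 + 4·0.25·0.0507 = 0.4202.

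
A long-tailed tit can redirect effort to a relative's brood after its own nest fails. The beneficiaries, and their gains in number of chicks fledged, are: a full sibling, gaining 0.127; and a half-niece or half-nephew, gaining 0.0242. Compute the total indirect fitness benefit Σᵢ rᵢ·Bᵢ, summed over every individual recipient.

r to a full sibling = 1/2 (full sibs share both parents — two paths of length 2: r = 2·(1/2)^2 = 1/2).
r to a half-niece or half-nephew = 1/8 (half-aunt/uncle↔niece/nephew: one path of length 3: r = (1/2)^3 = 1/8).
Summing one r·B term per recipient: 1·0.5·0.127 + 1·0.125·0.0242 = 0.066525.

0.066525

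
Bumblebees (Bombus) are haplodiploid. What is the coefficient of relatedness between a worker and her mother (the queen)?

0.5

One meiotic link between diploid queen and diploid daughter: r = 1/2.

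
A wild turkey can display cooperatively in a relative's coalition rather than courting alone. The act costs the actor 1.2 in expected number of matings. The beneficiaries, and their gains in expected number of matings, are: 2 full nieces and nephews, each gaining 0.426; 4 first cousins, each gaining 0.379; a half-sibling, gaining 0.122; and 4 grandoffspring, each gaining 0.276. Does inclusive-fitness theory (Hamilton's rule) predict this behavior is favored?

No

Hamilton's rule: the trait is favored when the sum of r·B over every recipient exceeds the actor's cost C.
r to a full niece or nephew = 0.25 (full aunt/uncle↔niece/nephew: two paths of length 3 through the shared grandparent pair: r = 2·(1/2)^3 = 1/4).
r to a first cousin = 0.125 (first cousins share one grandparent pair — two paths of length 4: r = 2·(1/2)^4 = 1/8).
r to a half-sibling = 0.25 (half-sibs share one parent — one path of length 2: r = (1/2)^2 = 1/4).
r to a grandoffspring = 0.25 (two parent–offspring links: r = (1/2)^2 = 1/4).
Summing one r·B term per recipient: 2·0.25·0.426 + 4·0.125·0.379 + 1·0.25·0.122 + 4·0.25·0.276 = 0.709.
0.709 < 1.2: the indirect benefit is less than the cost.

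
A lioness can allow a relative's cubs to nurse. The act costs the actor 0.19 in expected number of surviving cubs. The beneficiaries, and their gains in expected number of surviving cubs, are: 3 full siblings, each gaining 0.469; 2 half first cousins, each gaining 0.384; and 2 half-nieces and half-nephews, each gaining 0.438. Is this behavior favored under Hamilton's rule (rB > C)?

Yes

Hamilton's rule: the trait is favored when the sum of r·B over every recipient exceeds the actor's cost C.
r to a full sibling = 1/2 (full sibs share both parents — two paths of length 2: r = 2·(1/2)^2 = 1/2).
r to a half first cousin = 0.0625 (half first cousins share one grandparent — one path of length 4: r = (1/2)^4 = 1/16).
r to a half-niece or half-nephew = 0.125 (half-aunt/uncle↔niece/nephew: one path of length 3: r = (1/2)^3 = 1/8).
Summing one r·B term per recipient: 3·0.5·0.469 + 2·0.0625·0.384 + 2·0.125·0.438 = 0.861.
0.861 > 0.19: the indirect benefit exceeds the cost.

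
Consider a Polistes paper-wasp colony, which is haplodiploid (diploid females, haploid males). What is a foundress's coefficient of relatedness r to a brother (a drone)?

Her haploid brother carries none of their father's genes and a random half of their mother's genome; that half matches the maternal half of her own genome with probability 1/2: r = 1/2 · 1/2 = 1/4.

0.25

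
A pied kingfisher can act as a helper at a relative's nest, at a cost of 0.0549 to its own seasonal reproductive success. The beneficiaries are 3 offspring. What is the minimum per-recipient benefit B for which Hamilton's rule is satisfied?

r to an offspring = 0.5 (one parent–offspring link: r = (1/2)^1 = 1/2).
Hamilton's rule with n recipients of equal r: n·r·B > C, so B > C/(n·r) = 0.0549/(3·0.5) = 0.0366.

0.0366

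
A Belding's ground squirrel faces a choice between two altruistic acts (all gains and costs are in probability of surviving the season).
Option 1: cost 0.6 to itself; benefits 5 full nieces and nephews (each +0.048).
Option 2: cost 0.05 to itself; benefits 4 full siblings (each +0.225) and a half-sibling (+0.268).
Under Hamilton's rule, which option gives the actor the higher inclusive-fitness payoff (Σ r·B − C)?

Option 1: r to a full niece or nephew = 0.25.
Option 1: Σ r·B − C = (5·0.25·0.048) − 0.6 = -0.54.
Option 2: r to a full sibling = 0.5.
Option 2: r to a half-sibling = 0.25.
Option 2: Σ r·B − C = (4·0.5·0.225 + 1·0.25·0.268) − 0.05 = 0.467.
Option 2 has the higher net inclusive-fitness payoff.

Option 2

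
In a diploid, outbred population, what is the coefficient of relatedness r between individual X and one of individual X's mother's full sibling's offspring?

0.125

Each parent–offspring link contributes a factor of 1/2, and independent paths through distinct common ancestors add.
First cousins share one grandparent pair — two paths of length 4: r = 2·(1/2)^4 = 1/8.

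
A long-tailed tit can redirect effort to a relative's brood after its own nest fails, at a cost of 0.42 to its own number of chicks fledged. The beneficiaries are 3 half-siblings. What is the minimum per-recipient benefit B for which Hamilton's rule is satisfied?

r to a half-sibling = 0.25 (half-sibs share one parent — one path of length 2: r = (1/2)^2 = 1/4).
Hamilton's rule with n recipients of equal r: n·r·B > C, so B > C/(n·r) = 0.42/(3·0.25) = 0.56.

0.56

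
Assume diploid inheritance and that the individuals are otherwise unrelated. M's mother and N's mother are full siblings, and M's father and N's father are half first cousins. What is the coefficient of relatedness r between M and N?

Relatedness sums over independent paths through distinct common ancestors.
M and N are related in two ways: first cousins through their mothers (r = 1/8) and half second cousins through their fathers (r = 1/64).
r = 1/8 + 1/64 = 9/64 = 0.140625.

0.140625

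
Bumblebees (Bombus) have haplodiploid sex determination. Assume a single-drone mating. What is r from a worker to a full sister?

Haplodiploid full sisters inherit their father's entire haploid genome identically (contributing 1/2) and on average half of their mother's contribution (1/2 · 1/2 = 1/4); r = 1/2 + 1/4 = 3/4.

0.75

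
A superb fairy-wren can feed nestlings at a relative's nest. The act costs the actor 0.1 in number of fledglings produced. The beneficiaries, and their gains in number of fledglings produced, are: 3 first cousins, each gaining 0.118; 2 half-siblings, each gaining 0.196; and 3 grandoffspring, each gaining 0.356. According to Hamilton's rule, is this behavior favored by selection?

Yes

Hamilton's rule: the trait is favored when the sum of r·B over every recipient exceeds the actor's cost C.
r to a first cousin = 1/8 (first cousins share one grandparent pair — two paths of length 4: r = 2·(1/2)^4 = 1/8).
r to a half-sibling = 0.25 (half-sibs share one parent — one path of length 2: r = (1/2)^2 = 1/4).
r to a grandoffspring = 1/4 (two parent–offspring links: r = (1/2)^2 = 1/4).
Summing one r·B term per recipient: 3·0.125·0.118 + 2·0.25·0.196 + 3·0.25·0.356 = 0.40925.
0.40925 > 0.1: the indirect benefit exceeds the cost.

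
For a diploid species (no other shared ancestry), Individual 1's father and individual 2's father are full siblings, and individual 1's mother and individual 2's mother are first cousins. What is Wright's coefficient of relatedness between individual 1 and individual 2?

Independent pedigree routes through distinct common ancestors add.
Individual 1 and individual 2 are related in two ways: first cousins through their fathers (r = 1/8) and second cousins through their mothers (r = 1/32).
r = 1/8 + 1/32 = 0.15625.

0.15625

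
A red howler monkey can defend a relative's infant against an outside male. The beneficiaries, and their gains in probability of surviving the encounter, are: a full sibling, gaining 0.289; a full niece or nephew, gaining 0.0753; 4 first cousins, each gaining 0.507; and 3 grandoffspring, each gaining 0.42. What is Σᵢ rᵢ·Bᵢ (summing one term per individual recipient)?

0.731825

r to a full sibling = 0.5 (full sibs share both parents — two paths of length 2: r = 2·(1/2)^2 = 1/2).
r to a full niece or nephew = 0.25 (full aunt/uncle↔niece/nephew: two paths of length 3 through the shared grandparent pair: r = 2·(1/2)^3 = 1/4).
r to a first cousin = 1/8 (first cousins share one grandparent pair — two paths of length 4: r = 2·(1/2)^4 = 1/8).
r to a grandoffspring = 0.25 (two parent–offspring links: r = (1/2)^2 = 1/4).
Summing one r·B term per recipient: 1·0.5·0.289 + 1·0.25·0.0753 + 4·0.125·0.507 + 3·0.25·0.42 = 0.731825.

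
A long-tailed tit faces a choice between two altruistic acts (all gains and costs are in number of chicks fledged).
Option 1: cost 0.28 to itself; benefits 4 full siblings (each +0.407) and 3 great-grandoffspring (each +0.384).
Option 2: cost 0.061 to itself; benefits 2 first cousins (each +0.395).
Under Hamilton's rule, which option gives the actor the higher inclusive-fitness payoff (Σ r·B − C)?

Option 1

Option 1: r to a full sibling = 0.5.
Option 1: r to a great-grandoffspring = 0.125.
Option 1: Σ r·B − C = (4·0.5·0.407 + 3·0.125·0.384) − 0.28 = 0.678.
Option 2: r to a first cousin = 0.125.
Option 2: Σ r·B − C = (2·0.125·0.395) − 0.061 = 0.03775.
Option 1 has the higher net inclusive-fitness payoff.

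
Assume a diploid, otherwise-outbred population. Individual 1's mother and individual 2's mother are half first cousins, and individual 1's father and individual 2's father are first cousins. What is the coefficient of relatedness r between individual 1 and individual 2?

With two independent routes of shared ancestry, r is the sum of the two contributions.
Individual 1 and individual 2 are related in two ways: half second cousins through their mothers (r = 1/64) and second cousins through their fathers (r = 1/32).
r = 1/64 + 1/32 = 3/64 = 0.046875.

0.046875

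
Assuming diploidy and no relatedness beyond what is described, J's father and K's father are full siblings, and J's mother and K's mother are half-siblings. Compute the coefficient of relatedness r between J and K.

0.1875

Independent pedigree routes through distinct common ancestors add.
J and K are related in two ways: first cousins through their fathers (r = 1/8) and half first cousins through their mothers (r = 1/16).
r = 1/8 + 1/16 = 0.1875.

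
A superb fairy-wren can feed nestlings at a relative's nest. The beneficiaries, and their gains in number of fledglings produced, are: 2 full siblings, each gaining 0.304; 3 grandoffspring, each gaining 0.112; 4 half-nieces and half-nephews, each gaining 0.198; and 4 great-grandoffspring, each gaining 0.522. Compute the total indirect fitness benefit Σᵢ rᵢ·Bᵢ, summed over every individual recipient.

r to a full sibling = 1/2 (full sibs share both parents — two paths of length 2: r = 2·(1/2)^2 = 1/2).
r to a grandoffspring = 0.25 (two parent–offspring links: r = (1/2)^2 = 1/4).
r to a half-niece or half-nephew = 1/8 (half-aunt/uncle↔niece/nephew: one path of length 3: r = (1/2)^3 = 1/8).
r to a great-grandoffspring = 1/8 (three parent–offspring links: r = (1/2)^3 = 1/8).
Summing one r·B term per recipient: 2·0.5·0.304 + 3·0.25·0.112 + 4·0.125·0.198 + 4·0.125·0.522 = 0.748.

0.748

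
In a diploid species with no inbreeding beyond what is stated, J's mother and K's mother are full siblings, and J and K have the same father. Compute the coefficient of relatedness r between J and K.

0.375

Relatedness sums over independent paths through distinct common ancestors.
J and K are related in two ways: first cousins through their mothers (r = 1/8) and half-sibs through their shared father (r = 1/4).
r = 1/8 + 1/4 = 3/8 = 0.375.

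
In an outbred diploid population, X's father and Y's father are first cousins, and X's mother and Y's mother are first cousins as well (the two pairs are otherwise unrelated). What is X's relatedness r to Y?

Wright's path rule: contributions from independent ancestry routes add.
X and Y are related in two ways: second cousins through their fathers (r = 1/32) and second cousins through their mothers (r = 1/32).
r = 1/32 + 1/32 = 1/16 = 0.0625.

0.0625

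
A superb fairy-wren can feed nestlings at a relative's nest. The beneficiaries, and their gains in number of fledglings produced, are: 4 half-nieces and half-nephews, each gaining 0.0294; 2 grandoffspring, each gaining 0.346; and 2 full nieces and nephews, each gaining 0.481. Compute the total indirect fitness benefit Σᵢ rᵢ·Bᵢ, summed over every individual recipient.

0.4282

r to a half-niece or half-nephew = 1/8 (half-aunt/uncle↔niece/nephew: one path of length 3: r = (1/2)^3 = 1/8).
r to a grandoffspring = 1/4 (two parent–offspring links: r = (1/2)^2 = 1/4).
r to a full niece or nephew = 0.25 (full aunt/uncle↔niece/nephew: two paths of length 3 through the shared grandparent pair: r = 2·(1/2)^3 = 1/4).
Summing one r·B term per recipient: 4·0.125·0.0294 + 2·0.25·0.346 + 2·0.25·0.481 = 0.4282.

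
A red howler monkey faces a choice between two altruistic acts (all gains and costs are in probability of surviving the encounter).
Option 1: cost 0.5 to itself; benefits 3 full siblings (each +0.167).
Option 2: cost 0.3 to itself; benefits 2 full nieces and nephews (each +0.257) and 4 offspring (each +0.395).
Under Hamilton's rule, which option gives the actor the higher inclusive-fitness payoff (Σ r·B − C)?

Option 1: r to a full sibling = 0.5.
Option 1: Σ r·B − C = (3·0.5·0.167) − 0.5 = -0.2495.
Option 2: r to a full niece or nephew = 0.25.
Option 2: r to an offspring = 0.5.
Option 2: Σ r·B − C = (2·0.25·0.257 + 4·0.5·0.395) − 0.3 = 0.6185.
Option 2 has the higher net inclusive-fitness payoff.

Option 2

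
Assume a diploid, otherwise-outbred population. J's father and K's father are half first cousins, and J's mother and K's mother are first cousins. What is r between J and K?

Wright's path rule: contributions from independent ancestry routes add.
J and K are related in two ways: half second cousins through their fathers (r = 1/64) and second cousins through their mothers (r = 1/32).
r = 1/64 + 1/32 = 3/64 = 0.046875.

0.046875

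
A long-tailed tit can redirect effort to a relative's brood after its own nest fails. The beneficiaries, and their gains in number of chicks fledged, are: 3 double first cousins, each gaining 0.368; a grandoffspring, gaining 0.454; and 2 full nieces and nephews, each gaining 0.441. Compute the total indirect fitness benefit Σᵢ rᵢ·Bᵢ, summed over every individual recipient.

0.61

r to a double first cousin = 0.25 (double first cousins share both grandparent pairs — four paths of length 4: r = 4·(1/2)^4 = 1/4).
r to a grandoffspring = 1/4 (two parent–offspring links: r = (1/2)^2 = 1/4).
r to a full niece or nephew = 1/4 (full aunt/uncle↔niece/nephew: two paths of length 3 through the shared grandparent pair: r = 2·(1/2)^3 = 1/4).
Summing one r·B term per recipient: 3·0.25·0.368 + 1·0.25·0.454 + 2·0.25·0.441 = 0.61.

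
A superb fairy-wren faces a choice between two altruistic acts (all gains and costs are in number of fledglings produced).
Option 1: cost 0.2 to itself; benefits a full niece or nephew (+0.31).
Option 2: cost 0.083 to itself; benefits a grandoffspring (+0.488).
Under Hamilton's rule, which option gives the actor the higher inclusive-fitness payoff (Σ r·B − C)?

Option 1: r to a full niece or nephew = 0.25.
Option 1: Σ r·B − C = (1·0.25·0.31) − 0.2 = -0.1225.
Option 2: r to a grandoffspring = 0.25.
Option 2: Σ r·B − C = (1·0.25·0.488) − 0.083 = 0.039.
Option 2 has the higher net inclusive-fitness payoff.

Option 2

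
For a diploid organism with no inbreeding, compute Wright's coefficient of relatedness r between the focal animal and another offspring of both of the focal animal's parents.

0.5

Each parent–offspring link contributes a factor of 1/2, and independent paths through distinct common ancestors add.
Full sibs share both parents — two paths of length 2: r = 2·(1/2)^2 = 1/2.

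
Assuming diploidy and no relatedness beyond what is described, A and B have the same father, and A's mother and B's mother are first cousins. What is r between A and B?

0.28125

Relatedness sums over independent paths through distinct common ancestors.
A and B are related in two ways: half-sibs through their shared father (r = 1/4) and second cousins through their mothers (r = 1/32).
r = 1/4 + 1/32 = 9/32 = 0.28125.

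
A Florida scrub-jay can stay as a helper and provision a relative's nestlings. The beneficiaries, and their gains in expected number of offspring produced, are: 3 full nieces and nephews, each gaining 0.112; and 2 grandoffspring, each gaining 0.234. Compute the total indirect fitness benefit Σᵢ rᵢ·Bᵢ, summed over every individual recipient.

r to a full niece or nephew = 1/4 (full aunt/uncle↔niece/nephew: two paths of length 3 through the shared grandparent pair: r = 2·(1/2)^3 = 1/4).
r to a grandoffspring = 1/4 (two parent–offspring links: r = (1/2)^2 = 1/4).
Summing one r·B term per recipient: 3·0.25·0.112 + 2·0.25·0.234 = 0.201.

0.201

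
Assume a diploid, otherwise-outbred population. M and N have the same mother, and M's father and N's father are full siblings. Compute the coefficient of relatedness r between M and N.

Independent pedigree routes through distinct common ancestors add.
M and N are related in two ways: half-sibs through their shared mother (r = 1/4) and first cousins through their fathers (r = 1/8).
r = 1/4 + 1/8 = 0.375.

0.375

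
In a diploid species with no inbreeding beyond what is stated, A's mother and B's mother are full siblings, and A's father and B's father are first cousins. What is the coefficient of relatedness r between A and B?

Relatedness sums over independent paths through distinct common ancestors.
A and B are related in two ways: first cousins through their mothers (r = 1/8) and second cousins through their fathers (r = 1/32).
r = 1/8 + 1/32 = 5/32 = 0.15625.

0.15625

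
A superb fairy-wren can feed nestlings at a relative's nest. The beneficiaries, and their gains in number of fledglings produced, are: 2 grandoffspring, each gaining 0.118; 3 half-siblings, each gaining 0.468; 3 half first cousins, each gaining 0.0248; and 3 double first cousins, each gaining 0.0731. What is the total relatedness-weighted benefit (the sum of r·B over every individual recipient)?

0.469475

r to a grandoffspring = 0.25 (two parent–offspring links: r = (1/2)^2 = 1/4).
r to a half-sibling = 0.25 (half-sibs share one parent — one path of length 2: r = (1/2)^2 = 1/4).
r to a half first cousin = 0.0625 (half first cousins share one grandparent — one path of length 4: r = (1/2)^4 = 1/16).
r to a double first cousin = 1/4 (double first cousins share both grandparent pairs — four paths of length 4: r = 4·(1/2)^4 = 1/4).
Summing one r·B term per recipient: 2·0.25·0.118 + 3·0.25·0.468 + 3·0.0625·0.0248 + 3·0.25·0.0731 = 0.469475.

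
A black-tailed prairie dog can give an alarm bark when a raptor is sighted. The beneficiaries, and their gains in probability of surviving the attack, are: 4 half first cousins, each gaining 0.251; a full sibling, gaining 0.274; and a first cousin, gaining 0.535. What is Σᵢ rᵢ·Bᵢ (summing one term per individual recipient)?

0.266625

r to a half first cousin = 0.0625 (half first cousins share one grandparent — one path of length 4: r = (1/2)^4 = 1/16).
r to a full sibling = 1/2 (full sibs share both parents — two paths of length 2: r = 2·(1/2)^2 = 1/2).
r to a first cousin = 1/8 (first cousins share one grandparent pair — two paths of length 4: r = 2·(1/2)^4 = 1/8).
Summing one r·B term per recipient: 4·0.0625·0.251 + 1·0.5·0.274 + 1·0.125·0.535 = 0.266625.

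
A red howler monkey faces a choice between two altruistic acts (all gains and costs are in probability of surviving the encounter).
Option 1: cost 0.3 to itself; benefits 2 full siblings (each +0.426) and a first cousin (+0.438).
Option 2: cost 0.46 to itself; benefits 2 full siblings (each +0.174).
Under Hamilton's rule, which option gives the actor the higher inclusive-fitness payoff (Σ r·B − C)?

Option 1: r to a full sibling = 0.5.
Option 1: r to a first cousin = 0.125.
Option 1: Σ r·B − C = (2·0.5·0.426 + 1·0.125·0.438) − 0.3 = 0.18075.
Option 2: r to a full sibling = 0.5.
Option 2: Σ r·B − C = (2·0.5·0.174) − 0.46 = -0.286.
Option 1 has the higher net inclusive-fitness payoff.

Option 1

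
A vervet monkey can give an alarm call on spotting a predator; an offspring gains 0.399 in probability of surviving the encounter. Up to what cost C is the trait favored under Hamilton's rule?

r to an offspring = 0.5 (one parent–offspring link: r = (1/2)^1 = 1/2).
Hamilton's rule: n·r·B > C, so the trait is favored while C < n·r·B = 1·0.5·0.399 = 0.1995.

0.1995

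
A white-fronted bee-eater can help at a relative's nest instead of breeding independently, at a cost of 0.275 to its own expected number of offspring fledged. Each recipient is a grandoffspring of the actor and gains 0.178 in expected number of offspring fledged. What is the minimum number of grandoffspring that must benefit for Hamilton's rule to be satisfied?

7

r to a grandoffspring = 0.25 (two parent–offspring links: r = (1/2)^2 = 1/4).
Hamilton's rule: n·r·B > C  ⇒  n > C/(r·B) = 0.275/(0.25·0.178) = 6.18.
The smallest integer exceeding 6.18 is 7.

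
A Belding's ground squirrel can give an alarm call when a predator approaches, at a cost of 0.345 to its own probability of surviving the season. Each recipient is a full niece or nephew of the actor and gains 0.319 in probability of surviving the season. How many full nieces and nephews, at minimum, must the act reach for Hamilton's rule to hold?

5

r to a full niece or nephew = 1/4 (full aunt/uncle↔niece/nephew: two paths of length 3 through the shared grandparent pair: r = 2·(1/2)^3 = 1/4).
Hamilton's rule: n·r·B > C  ⇒  n > C/(r·B) = 0.345/(0.25·0.319) = 4.326.
The smallest integer exceeding 4.326 is 5.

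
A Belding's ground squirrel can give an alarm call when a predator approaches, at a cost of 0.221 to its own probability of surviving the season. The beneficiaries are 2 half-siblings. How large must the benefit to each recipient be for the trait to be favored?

r to a half-sibling = 1/4 (half-sibs share one parent — one path of length 2: r = (1/2)^2 = 1/4).
Hamilton's rule with n recipients of equal r: n·r·B > C, so B > C/(n·r) = 0.221/(2·0.25) = 0.442.

0.442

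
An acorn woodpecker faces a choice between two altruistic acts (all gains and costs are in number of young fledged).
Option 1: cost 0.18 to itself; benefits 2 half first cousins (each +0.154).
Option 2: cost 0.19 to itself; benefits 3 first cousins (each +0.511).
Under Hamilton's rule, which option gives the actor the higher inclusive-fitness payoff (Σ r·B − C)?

Option 1: r to a half first cousin = 0.0625.
Option 1: Σ r·B − C = (2·0.0625·0.154) − 0.18 = -0.16075.
Option 2: r to a first cousin = 0.125.
Option 2: Σ r·B − C = (3·0.125·0.511) − 0.19 = 0.001625.
Option 2 has the higher net inclusive-fitness payoff.

Option 2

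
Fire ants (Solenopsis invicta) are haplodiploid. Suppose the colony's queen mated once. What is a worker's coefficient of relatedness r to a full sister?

0.75

Haplodiploid full sisters inherit their father's entire haploid genome identically (contributing 1/2) and on average half of their mother's contribution (1/2 · 1/2 = 1/4); r = 1/2 + 1/4 = 3/4.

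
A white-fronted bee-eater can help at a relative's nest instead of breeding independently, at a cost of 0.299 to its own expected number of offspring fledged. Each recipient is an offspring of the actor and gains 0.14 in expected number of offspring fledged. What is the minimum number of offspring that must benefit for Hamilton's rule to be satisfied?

5

r to an offspring = 1/2 (one parent–offspring link: r = (1/2)^1 = 1/2).
Hamilton's rule: n·r·B > C  ⇒  n > C/(r·B) = 0.299/(0.5·0.14) = 4.271.
The smallest integer exceeding 4.271 is 5.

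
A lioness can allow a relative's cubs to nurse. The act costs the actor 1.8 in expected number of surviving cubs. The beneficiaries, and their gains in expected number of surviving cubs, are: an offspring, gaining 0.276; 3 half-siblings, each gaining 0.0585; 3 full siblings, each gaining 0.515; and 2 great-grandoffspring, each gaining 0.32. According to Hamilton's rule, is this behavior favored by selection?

No

Hamilton's rule: the trait is favored when the sum of r·B over every recipient exceeds the actor's cost C.
r to an offspring = 0.5 (one parent–offspring link: r = (1/2)^1 = 1/2).
r to a half-sibling = 1/4 (half-sibs share one parent — one path of length 2: r = (1/2)^2 = 1/4).
r to a full sibling = 1/2 (full sibs share both parents — two paths of length 2: r = 2·(1/2)^2 = 1/2).
r to a great-grandoffspring = 0.125 (three parent–offspring links: r = (1/2)^3 = 1/8).
Summing one r·B term per recipient: 1·0.5·0.276 + 3·0.25·0.0585 + 3·0.5·0.515 + 2·0.125·0.32 = 1.034375.
1.034375 < 1.8: the indirect benefit is less than the cost.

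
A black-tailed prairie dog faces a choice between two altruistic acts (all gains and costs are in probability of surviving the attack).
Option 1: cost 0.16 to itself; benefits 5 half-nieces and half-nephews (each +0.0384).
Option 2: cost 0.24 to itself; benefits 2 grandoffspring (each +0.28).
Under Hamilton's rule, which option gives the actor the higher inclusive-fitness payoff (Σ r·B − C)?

Option 1: r to a half-niece or half-nephew = 0.125.
Option 1: Σ r·B − C = (5·0.125·0.0384) − 0.16 = -0.136.
Option 2: r to a grandoffspring = 0.25.
Option 2: Σ r·B − C = (2·0.25·0.28) − 0.24 = -0.1.
Option 2 has the higher net inclusive-fitness payoff.

Option 2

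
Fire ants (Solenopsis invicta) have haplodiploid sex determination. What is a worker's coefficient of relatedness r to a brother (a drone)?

Her haploid brother carries none of their father's genes and a random half of their mother's genome; that half matches the maternal half of her own genome with probability 1/2: r = 1/2 · 1/2 = 1/4.

0.25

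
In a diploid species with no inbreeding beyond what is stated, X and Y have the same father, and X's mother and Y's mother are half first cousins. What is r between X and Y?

0.265625

Independent pedigree routes through distinct common ancestors add.
X and Y are related in two ways: half-sibs through their shared father (r = 1/4) and half second cousins through their mothers (r = 1/64).
r = 1/4 + 1/64 = 0.265625.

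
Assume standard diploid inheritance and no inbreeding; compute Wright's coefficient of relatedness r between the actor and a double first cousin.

0.25

Double first cousins share both grandparent pairs — four paths of length 4: r = 4·(1/2)^4 = 1/4.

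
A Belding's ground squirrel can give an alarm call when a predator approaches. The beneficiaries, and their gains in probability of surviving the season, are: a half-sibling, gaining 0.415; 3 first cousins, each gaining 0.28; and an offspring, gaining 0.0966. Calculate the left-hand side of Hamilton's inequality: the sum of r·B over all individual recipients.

r to a half-sibling = 0.25 (half-sibs share one parent — one path of length 2: r = (1/2)^2 = 1/4).
r to a first cousin = 1/8 (first cousins share one grandparent pair — two paths of length 4: r = 2·(1/2)^4 = 1/8).
r to an offspring = 1/2 (one parent–offspring link: r = (1/2)^1 = 1/2).
Summing one r·B term per recipient: 1·0.25·0.415 + 3·0.125·0.28 + 1·0.5·0.0966 = 0.25705.

0.25705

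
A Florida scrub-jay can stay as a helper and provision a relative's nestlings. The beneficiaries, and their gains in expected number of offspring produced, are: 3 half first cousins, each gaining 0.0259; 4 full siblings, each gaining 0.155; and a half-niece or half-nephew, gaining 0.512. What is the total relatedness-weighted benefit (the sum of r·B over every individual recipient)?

0.37885625

r to a half first cousin = 1/16 (half first cousins share one grandparent — one path of length 4: r = (1/2)^4 = 1/16).
r to a full sibling = 0.5 (full sibs share both parents — two paths of length 2: r = 2·(1/2)^2 = 1/2).
r to a half-niece or half-nephew = 0.125 (half-aunt/uncle↔niece/nephew: one path of length 3: r = (1/2)^3 = 1/8).
Summing one r·B term per recipient: 3·0.0625·0.0259 + 4·0.5·0.155 + 1·0.125·0.512 = 0.37885625.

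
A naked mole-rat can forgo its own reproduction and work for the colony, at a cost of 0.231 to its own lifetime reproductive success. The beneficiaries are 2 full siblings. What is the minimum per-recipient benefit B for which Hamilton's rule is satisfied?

0.231

r to a full sibling = 1/2 (full sibs share both parents — two paths of length 2: r = 2·(1/2)^2 = 1/2).
Hamilton's rule with n recipients of equal r: n·r·B > C, so B > C/(n·r) = 0.231/(2·0.5) = 0.231.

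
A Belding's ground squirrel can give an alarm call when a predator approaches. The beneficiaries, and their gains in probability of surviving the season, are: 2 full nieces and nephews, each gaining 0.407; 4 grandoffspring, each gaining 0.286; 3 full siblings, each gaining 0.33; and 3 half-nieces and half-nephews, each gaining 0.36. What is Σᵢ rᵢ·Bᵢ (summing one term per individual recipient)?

1.1195

r to a full niece or nephew = 0.25 (full aunt/uncle↔niece/nephew: two paths of length 3 through the shared grandparent pair: r = 2·(1/2)^3 = 1/4).
r to a grandoffspring = 1/4 (two parent–offspring links: r = (1/2)^2 = 1/4).
r to a full sibling = 0.5 (full sibs share both parents — two paths of length 2: r = 2·(1/2)^2 = 1/2).
r to a half-niece or half-nephew = 0.125 (half-aunt/uncle↔niece/nephew: one path of length 3: r = (1/2)^3 = 1/8).
Summing one r·B term per recipient: 2·0.25·0.407 + 4·0.25·0.286 + 3·0.5·0.33 + 3·0.125·0.36 = 1.1195.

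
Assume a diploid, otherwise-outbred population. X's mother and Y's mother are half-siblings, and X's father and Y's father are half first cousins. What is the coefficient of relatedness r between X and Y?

0.078125

Relatedness sums over independent paths through distinct common ancestors.
X and Y are related in two ways: half first cousins through their mothers (r = 1/16) and half second cousins through their fathers (r = 1/64).
r = 1/16 + 1/64 = 5/64 = 0.078125.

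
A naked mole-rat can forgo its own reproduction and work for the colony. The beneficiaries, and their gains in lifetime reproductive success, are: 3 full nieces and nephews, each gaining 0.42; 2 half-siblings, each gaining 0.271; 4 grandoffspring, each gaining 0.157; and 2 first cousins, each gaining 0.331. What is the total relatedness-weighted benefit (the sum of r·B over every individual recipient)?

0.69025

r to a full niece or nephew = 0.25 (full aunt/uncle↔niece/nephew: two paths of length 3 through the shared grandparent pair: r = 2·(1/2)^3 = 1/4).
r to a half-sibling = 1/4 (half-sibs share one parent — one path of length 2: r = (1/2)^2 = 1/4).
r to a grandoffspring = 0.25 (two parent–offspring links: r = (1/2)^2 = 1/4).
r to a first cousin = 0.125 (first cousins share one grandparent pair — two paths of length 4: r = 2·(1/2)^4 = 1/8).
Summing one r·B term per recipient: 3·0.25·0.42 + 2·0.25·0.271 + 4·0.25·0.157 + 2·0.125·0.331 = 0.69025.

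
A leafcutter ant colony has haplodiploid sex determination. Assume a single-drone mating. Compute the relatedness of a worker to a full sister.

Haplodiploid full sisters inherit their father's entire haploid genome identically (contributing 1/2) and on average half of their mother's contribution (1/2 · 1/2 = 1/4); r = 1/2 + 1/4 = 3/4.

0.75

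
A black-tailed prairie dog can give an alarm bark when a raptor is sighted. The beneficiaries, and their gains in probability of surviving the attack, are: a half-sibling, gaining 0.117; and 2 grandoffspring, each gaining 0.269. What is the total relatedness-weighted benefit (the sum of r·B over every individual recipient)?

r to a half-sibling = 0.25 (half-sibs share one parent — one path of length 2: r = (1/2)^2 = 1/4).
r to a grandoffspring = 0.25 (two parent–offspring links: r = (1/2)^2 = 1/4).
Summing one r·B term per recipient: 1·0.25·0.117 + 2·0.25·0.269 = 0.16375.

0.16375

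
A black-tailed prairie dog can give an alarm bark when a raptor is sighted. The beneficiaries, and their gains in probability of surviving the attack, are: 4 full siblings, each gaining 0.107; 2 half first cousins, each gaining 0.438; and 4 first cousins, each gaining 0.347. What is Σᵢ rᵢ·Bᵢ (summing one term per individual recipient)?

0.44225

r to a full sibling = 0.5 (full sibs share both parents — two paths of length 2: r = 2·(1/2)^2 = 1/2).
r to a half first cousin = 1/16 (half first cousins share one grandparent — one path of length 4: r = (1/2)^4 = 1/16).
r to a first cousin = 0.125 (first cousins share one grandparent pair — two paths of length 4: r = 2·(1/2)^4 = 1/8).
Summing one r·B term per recipient: 4·0.5·0.107 + 2·0.0625·0.438 + 4·0.125·0.347 = 0.44225.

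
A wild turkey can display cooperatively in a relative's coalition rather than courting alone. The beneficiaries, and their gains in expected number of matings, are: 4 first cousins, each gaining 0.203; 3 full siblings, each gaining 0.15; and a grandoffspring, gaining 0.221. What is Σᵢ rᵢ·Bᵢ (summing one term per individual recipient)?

0.38175

r to a first cousin = 0.125 (first cousins share one grandparent pair — two paths of length 4: r = 2·(1/2)^4 = 1/8).
r to a full sibling = 0.5 (full sibs share both parents — two paths of length 2: r = 2·(1/2)^2 = 1/2).
r to a grandoffspring = 0.25 (two parent–offspring links: r = (1/2)^2 = 1/4).
Summing one r·B term per recipient: 4·0.125·0.203 + 3·0.5·0.15 + 1·0.25·0.221 = 0.38175.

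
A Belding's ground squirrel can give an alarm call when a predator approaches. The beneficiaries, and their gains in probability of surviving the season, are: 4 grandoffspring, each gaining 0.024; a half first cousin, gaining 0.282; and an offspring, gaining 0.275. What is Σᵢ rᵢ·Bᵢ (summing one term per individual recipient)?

r to a grandoffspring = 1/4 (two parent–offspring links: r = (1/2)^2 = 1/4).
r to a half first cousin = 0.0625 (half first cousins share one grandparent — one path of length 4: r = (1/2)^4 = 1/16).
r to an offspring = 1/2 (one parent–offspring link: r = (1/2)^1 = 1/2).
Summing one r·B term per recipient: 4·0.25·0.024 + 1·0.0625·0.282 + 1·0.5·0.275 = 0.179125.

0.179125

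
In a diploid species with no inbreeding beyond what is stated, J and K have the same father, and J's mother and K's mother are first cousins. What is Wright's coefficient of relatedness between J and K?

0.28125

Wright's path rule: contributions from independent ancestry routes add.
J and K are related in two ways: half-sibs through their shared father (r = 1/4) and second cousins through their mothers (r = 1/32).
r = 1/4 + 1/32 = 0.28125.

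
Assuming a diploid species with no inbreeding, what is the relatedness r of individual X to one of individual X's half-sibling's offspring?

0.125

Each parent–offspring link contributes a factor of 1/2, and independent paths through distinct common ancestors add.
Half-aunt/uncle↔niece/nephew: one path of length 3: r = (1/2)^3 = 1/8.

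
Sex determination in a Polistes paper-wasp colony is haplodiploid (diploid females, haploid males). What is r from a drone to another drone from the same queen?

0.5

Haploid brothers each carry a random half of the queen's diploid genome, so on average they share half: r = 1/2.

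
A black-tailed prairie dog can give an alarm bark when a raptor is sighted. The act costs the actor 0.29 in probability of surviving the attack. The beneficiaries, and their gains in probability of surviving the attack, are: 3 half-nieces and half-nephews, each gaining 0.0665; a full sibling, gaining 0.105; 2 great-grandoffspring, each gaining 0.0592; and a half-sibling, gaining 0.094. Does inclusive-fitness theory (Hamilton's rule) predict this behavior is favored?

Hamilton's rule: the trait is favored when the sum of r·B over every recipient exceeds the actor's cost C.
r to a half-niece or half-nephew = 1/8 (half-aunt/uncle↔niece/nephew: one path of length 3: r = (1/2)^3 = 1/8).
r to a full sibling = 1/2 (full sibs share both parents — two paths of length 2: r = 2·(1/2)^2 = 1/2).
r to a great-grandoffspring = 1/8 (three parent–offspring links: r = (1/2)^3 = 1/8).
r to a half-sibling = 1/4 (half-sibs share one parent — one path of length 2: r = (1/2)^2 = 1/4).
Summing one r·B term per recipient: 3·0.125·0.0665 + 1·0.5·0.105 + 2·0.125·0.0592 + 1·0.25·0.094 = 0.1157375.
0.1157375 < 0.29: the indirect benefit is less than the cost.

No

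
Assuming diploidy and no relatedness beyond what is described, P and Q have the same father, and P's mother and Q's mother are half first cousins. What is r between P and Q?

With two independent routes of shared ancestry, r is the sum of the two contributions.
P and Q are related in two ways: half-sibs through their shared father (r = 1/4) and half second cousins through their mothers (r = 1/64).
r = 1/4 + 1/64 = 0.265625.

0.265625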